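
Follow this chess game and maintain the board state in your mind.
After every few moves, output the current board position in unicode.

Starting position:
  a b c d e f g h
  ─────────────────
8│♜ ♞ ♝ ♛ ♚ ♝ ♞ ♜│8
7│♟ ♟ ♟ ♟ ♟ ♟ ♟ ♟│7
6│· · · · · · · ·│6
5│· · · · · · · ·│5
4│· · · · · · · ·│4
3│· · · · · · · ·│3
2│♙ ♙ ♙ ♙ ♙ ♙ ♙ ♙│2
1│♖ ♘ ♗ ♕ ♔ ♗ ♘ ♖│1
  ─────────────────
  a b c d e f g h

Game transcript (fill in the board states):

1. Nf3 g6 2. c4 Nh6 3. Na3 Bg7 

  a b c d e f g h
  ─────────────────
8│♜ ♞ ♝ ♛ ♚ · · ♜│8
7│♟ ♟ ♟ ♟ ♟ ♟ ♝ ♟│7
6│· · · · · · ♟ ♞│6
5│· · · · · · · ·│5
4│· · ♙ · · · · ·│4
3│♘ · · · · ♘ · ·│3
2│♙ ♙ · ♙ ♙ ♙ ♙ ♙│2
1│♖ · ♗ ♕ ♔ ♗ · ♖│1
  ─────────────────
  a b c d e f g h

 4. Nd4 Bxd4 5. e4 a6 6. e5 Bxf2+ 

  a b c d e f g h
  ─────────────────
8│♜ ♞ ♝ ♛ ♚ · · ♜│8
7│· ♟ ♟ ♟ ♟ ♟ · ♟│7
6│♟ · · · · · ♟ ♞│6
5│· · · · ♙ · · ·│5
4│· · ♙ · · · · ·│4
3│♘ · · · · · · ·│3
2│♙ ♙ · ♙ · ♝ ♙ ♙│2
1│♖ · ♗ ♕ ♔ ♗ · ♖│1
  ─────────────────
  a b c d e f g h

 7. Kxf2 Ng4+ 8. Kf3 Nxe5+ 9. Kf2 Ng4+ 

  a b c d e f g h
  ─────────────────
8│♜ ♞ ♝ ♛ ♚ · · ♜│8
7│· ♟ ♟ ♟ ♟ ♟ · ♟│7
6│♟ · · · · · ♟ ·│6
5│· · · · · · · ·│5
4│· · ♙ · · · ♞ ·│4
3│♘ · · · · · · ·│3
2│♙ ♙ · ♙ · ♔ ♙ ♙│2
1│♖ · ♗ ♕ · ♗ · ♖│1
  ─────────────────
  a b c d e f g h

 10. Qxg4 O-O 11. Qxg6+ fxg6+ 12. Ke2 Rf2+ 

  a b c d e f g h
  ─────────────────
8│♜ ♞ ♝ ♛ · · ♚ ·│8
7│· ♟ ♟ ♟ ♟ · · ♟│7
6│♟ · · · · · ♟ ·│6
5│· · · · · · · ·│5
4│· · ♙ · · · · ·│4
3│♘ · · · · · · ·│3
2│♙ ♙ · ♙ ♔ ♜ ♙ ♙│2
1│♖ · ♗ · · ♗ · ♖│1
  ─────────────────
  a b c d e f g h

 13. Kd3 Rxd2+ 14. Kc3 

  a b c d e f g h
  ─────────────────
8│♜ ♞ ♝ ♛ · · ♚ ·│8
7│· ♟ ♟ ♟ ♟ · · ♟│7
6│♟ · · · · · ♟ ·│6
5│· · · · · · · ·│5
4│· · ♙ · · · · ·│4
3│♘ · ♔ · · · · ·│3
2│♙ ♙ · ♜ · · ♙ ♙│2
1│♖ · ♗ · · ♗ · ♖│1
  ─────────────────
  a b c d e f g h


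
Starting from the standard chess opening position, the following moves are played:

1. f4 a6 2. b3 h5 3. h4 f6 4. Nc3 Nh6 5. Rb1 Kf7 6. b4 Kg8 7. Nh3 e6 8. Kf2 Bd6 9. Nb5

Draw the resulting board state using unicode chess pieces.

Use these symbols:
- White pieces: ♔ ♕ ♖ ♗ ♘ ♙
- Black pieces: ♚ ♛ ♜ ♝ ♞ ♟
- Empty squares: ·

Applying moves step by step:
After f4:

♜ ♞ ♝ ♛ ♚ ♝ ♞ ♜
♟ ♟ ♟ ♟ ♟ ♟ ♟ ♟
· · · · · · · ·
· · · · · · · ·
· · · · · ♙ · ·
· · · · · · · ·
♙ ♙ ♙ ♙ ♙ · ♙ ♙
♖ ♘ ♗ ♕ ♔ ♗ ♘ ♖


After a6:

♜ ♞ ♝ ♛ ♚ ♝ ♞ ♜
· ♟ ♟ ♟ ♟ ♟ ♟ ♟
♟ · · · · · · ·
· · · · · · · ·
· · · · · ♙ · ·
· · · · · · · ·
♙ ♙ ♙ ♙ ♙ · ♙ ♙
♖ ♘ ♗ ♕ ♔ ♗ ♘ ♖


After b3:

♜ ♞ ♝ ♛ ♚ ♝ ♞ ♜
· ♟ ♟ ♟ ♟ ♟ ♟ ♟
♟ · · · · · · ·
· · · · · · · ·
· · · · · ♙ · ·
· ♙ · · · · · ·
♙ · ♙ ♙ ♙ · ♙ ♙
♖ ♘ ♗ ♕ ♔ ♗ ♘ ♖


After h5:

♜ ♞ ♝ ♛ ♚ ♝ ♞ ♜
· ♟ ♟ ♟ ♟ ♟ ♟ ·
♟ · · · · · · ·
· · · · · · · ♟
· · · · · ♙ · ·
· ♙ · · · · · ·
♙ · ♙ ♙ ♙ · ♙ ♙
♖ ♘ ♗ ♕ ♔ ♗ ♘ ♖


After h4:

♜ ♞ ♝ ♛ ♚ ♝ ♞ ♜
· ♟ ♟ ♟ ♟ ♟ ♟ ·
♟ · · · · · · ·
· · · · · · · ♟
· · · · · ♙ · ♙
· ♙ · · · · · ·
♙ · ♙ ♙ ♙ · ♙ ·
♖ ♘ ♗ ♕ ♔ ♗ ♘ ♖


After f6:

♜ ♞ ♝ ♛ ♚ ♝ ♞ ♜
· ♟ ♟ ♟ ♟ · ♟ ·
♟ · · · · ♟ · ·
· · · · · · · ♟
· · · · · ♙ · ♙
· ♙ · · · · · ·
♙ · ♙ ♙ ♙ · ♙ ·
♖ ♘ ♗ ♕ ♔ ♗ ♘ ♖


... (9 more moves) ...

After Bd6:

♜ ♞ ♝ ♛ · · ♚ ♜
· ♟ ♟ ♟ · · ♟ ·
♟ · · ♝ ♟ ♟ · ♞
· · · · · · · ♟
· ♙ · · · ♙ · ♙
· · ♘ · · · · ♘
♙ · ♙ ♙ ♙ ♔ ♙ ·
· ♖ ♗ ♕ · ♗ · ♖


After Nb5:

♜ ♞ ♝ ♛ · · ♚ ♜
· ♟ ♟ ♟ · · ♟ ·
♟ · · ♝ ♟ ♟ · ♞
· ♘ · · · · · ♟
· ♙ · · · ♙ · ♙
· · · · · · · ♘
♙ · ♙ ♙ ♙ ♔ ♙ ·
· ♖ ♗ ♕ · ♗ · ♖



  a b c d e f g h
  ─────────────────
8│♜ ♞ ♝ ♛ · · ♚ ♜│8
7│· ♟ ♟ ♟ · · ♟ ·│7
6│♟ · · ♝ ♟ ♟ · ♞│6
5│· ♘ · · · · · ♟│5
4│· ♙ · · · ♙ · ♙│4
3│· · · · · · · ♘│3
2│♙ · ♙ ♙ ♙ ♔ ♙ ·│2
1│· ♖ ♗ ♕ · ♗ · ♖│1
  ─────────────────
  a b c d e f g h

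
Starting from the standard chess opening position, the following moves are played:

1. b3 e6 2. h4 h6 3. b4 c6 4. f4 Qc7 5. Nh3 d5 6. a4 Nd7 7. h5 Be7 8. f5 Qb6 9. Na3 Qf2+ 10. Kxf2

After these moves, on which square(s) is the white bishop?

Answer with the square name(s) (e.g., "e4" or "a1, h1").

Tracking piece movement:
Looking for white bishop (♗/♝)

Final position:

  a b c d e f g h
  ─────────────────
8│♜ · ♝ · ♚ · ♞ ♜│8
7│♟ ♟ · ♞ ♝ ♟ ♟ ·│7
6│· · ♟ · ♟ · · ♟│6
5│· · · ♟ · ♙ · ♙│5
4│♙ ♙ · · · · · ·│4
3│♘ · · · · · · ♘│3
2│· · ♙ ♙ ♙ ♔ ♙ ·│2
1│♖ · ♗ ♕ · ♗ · ♖│1
  ─────────────────
  a b c d e f g h


c1, f1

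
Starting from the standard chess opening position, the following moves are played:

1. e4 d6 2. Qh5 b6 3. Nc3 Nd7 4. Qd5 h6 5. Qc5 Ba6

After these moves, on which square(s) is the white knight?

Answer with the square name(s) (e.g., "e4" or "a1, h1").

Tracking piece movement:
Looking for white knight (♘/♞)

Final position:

  a b c d e f g h
  ─────────────────
8│♜ · · ♛ ♚ ♝ ♞ ♜│8
7│♟ · ♟ ♞ ♟ ♟ ♟ ·│7
6│♝ ♟ · ♟ · · · ♟│6
5│· · ♕ · · · · ·│5
4│· · · · ♙ · · ·│4
3│· · ♘ · · · · ·│3
2│♙ ♙ ♙ ♙ · ♙ ♙ ♙│2
1│♖ · ♗ · ♔ ♗ ♘ ♖│1
  ─────────────────
  a b c d e f g h


c3, g1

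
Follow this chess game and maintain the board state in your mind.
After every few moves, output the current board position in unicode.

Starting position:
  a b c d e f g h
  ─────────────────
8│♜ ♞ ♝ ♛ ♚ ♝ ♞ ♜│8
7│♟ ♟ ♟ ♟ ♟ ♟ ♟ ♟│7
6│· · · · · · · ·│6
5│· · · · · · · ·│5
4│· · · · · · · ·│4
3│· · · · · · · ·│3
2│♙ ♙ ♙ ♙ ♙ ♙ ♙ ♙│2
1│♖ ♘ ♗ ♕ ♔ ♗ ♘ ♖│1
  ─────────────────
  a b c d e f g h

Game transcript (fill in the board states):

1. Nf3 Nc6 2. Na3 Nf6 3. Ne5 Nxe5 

  a b c d e f g h
  ─────────────────
8│♜ · ♝ ♛ ♚ ♝ · ♜│8
7│♟ ♟ ♟ ♟ ♟ ♟ ♟ ♟│7
6│· · · · · ♞ · ·│6
5│· · · · ♞ · · ·│5
4│· · · · · · · ·│4
3│♘ · · · · · · ·│3
2│♙ ♙ ♙ ♙ ♙ ♙ ♙ ♙│2
1│♖ · ♗ ♕ ♔ ♗ · ♖│1
  ─────────────────
  a b c d e f g h

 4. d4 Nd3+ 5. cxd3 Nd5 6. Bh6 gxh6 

  a b c d e f g h
  ─────────────────
8│♜ · ♝ ♛ ♚ ♝ · ♜│8
7│♟ ♟ ♟ ♟ ♟ ♟ · ♟│7
6│· · · · · · · ♟│6
5│· · · ♞ · · · ·│5
4│· · · ♙ · · · ·│4
3│♘ · · ♙ · · · ·│3
2│♙ ♙ · · ♙ ♙ ♙ ♙│2
1│♖ · · ♕ ♔ ♗ · ♖│1
  ─────────────────
  a b c d e f g h

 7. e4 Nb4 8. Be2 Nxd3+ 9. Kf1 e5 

  a b c d e f g h
  ─────────────────
8│♜ · ♝ ♛ ♚ ♝ · ♜│8
7│♟ ♟ ♟ ♟ · ♟ · ♟│7
6│· · · · · · · ♟│6
5│· · · · ♟ · · ·│5
4│· · · ♙ ♙ · · ·│4
3│♘ · · ♞ · · · ·│3
2│♙ ♙ · · ♗ ♙ ♙ ♙│2
1│♖ · · ♕ · ♔ · ♖│1
  ─────────────────
  a b c d e f g h

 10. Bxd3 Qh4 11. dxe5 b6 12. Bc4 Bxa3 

  a b c d e f g h
  ─────────────────
8│♜ · ♝ · ♚ · · ♜│8
7│♟ · ♟ ♟ · ♟ · ♟│7
6│· ♟ · · · · · ♟│6
5│· · · · ♙ · · ·│5
4│· · ♗ · ♙ · · ♛│4
3│♝ · · · · · · ·│3
2│♙ ♙ · · · ♙ ♙ ♙│2
1│♖ · · ♕ · ♔ · ♖│1
  ─────────────────
  a b c d e f g h

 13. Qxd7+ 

  a b c d e f g h
  ─────────────────
8│♜ · ♝ · ♚ · · ♜│8
7│♟ · ♟ ♕ · ♟ · ♟│7
6│· ♟ · · · · · ♟│6
5│· · · · ♙ · · ·│5
4│· · ♗ · ♙ · · ♛│4
3│♝ · · · · · · ·│3
2│♙ ♙ · · · ♙ ♙ ♙│2
1│♖ · · · · ♔ · ♖│1
  ─────────────────
  a b c d e f g h


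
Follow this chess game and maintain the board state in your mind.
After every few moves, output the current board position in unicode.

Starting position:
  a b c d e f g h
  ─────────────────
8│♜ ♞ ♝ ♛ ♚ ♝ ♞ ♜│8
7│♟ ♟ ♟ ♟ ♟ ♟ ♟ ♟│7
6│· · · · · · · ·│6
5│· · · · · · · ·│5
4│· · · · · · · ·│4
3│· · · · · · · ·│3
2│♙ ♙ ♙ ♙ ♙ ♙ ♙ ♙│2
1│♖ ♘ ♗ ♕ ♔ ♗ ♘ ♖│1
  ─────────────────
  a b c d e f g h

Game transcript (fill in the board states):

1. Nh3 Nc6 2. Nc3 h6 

  a b c d e f g h
  ─────────────────
8│♜ · ♝ ♛ ♚ ♝ ♞ ♜│8
7│♟ ♟ ♟ ♟ ♟ ♟ ♟ ·│7
6│· · ♞ · · · · ♟│6
5│· · · · · · · ·│5
4│· · · · · · · ·│4
3│· · ♘ · · · · ♘│3
2│♙ ♙ ♙ ♙ ♙ ♙ ♙ ♙│2
1│♖ · ♗ ♕ ♔ ♗ · ♖│1
  ─────────────────
  a b c d e f g h

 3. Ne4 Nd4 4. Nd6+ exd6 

  a b c d e f g h
  ─────────────────
8│♜ · ♝ ♛ ♚ ♝ ♞ ♜│8
7│♟ ♟ ♟ ♟ · ♟ ♟ ·│7
6│· · · ♟ · · · ♟│6
5│· · · · · · · ·│5
4│· · · ♞ · · · ·│4
3│· · · · · · · ♘│3
2│♙ ♙ ♙ ♙ ♙ ♙ ♙ ♙│2
1│♖ · ♗ ♕ ♔ ♗ · ♖│1
  ─────────────────
  a b c d e f g h

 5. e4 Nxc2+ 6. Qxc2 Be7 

  a b c d e f g h
  ─────────────────
8│♜ · ♝ ♛ ♚ · ♞ ♜│8
7│♟ ♟ ♟ ♟ ♝ ♟ ♟ ·│7
6│· · · ♟ · · · ♟│6
5│· · · · · · · ·│5
4│· · · · ♙ · · ·│4
3│· · · · · · · ♘│3
2│♙ ♙ ♕ ♙ · ♙ ♙ ♙│2
1│♖ · ♗ · ♔ ♗ · ♖│1
  ─────────────────
  a b c d e f g h

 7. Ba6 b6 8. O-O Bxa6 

  a b c d e f g h
  ─────────────────
8│♜ · · ♛ ♚ · ♞ ♜│8
7│♟ · ♟ ♟ ♝ ♟ ♟ ·│7
6│♝ ♟ · ♟ · · · ♟│6
5│· · · · · · · ·│5
4│· · · · ♙ · · ·│4
3│· · · · · · · ♘│3
2│♙ ♙ ♕ ♙ · ♙ ♙ ♙│2
1│♖ · ♗ · · ♖ ♔ ·│1
  ─────────────────
  a b c d e f g h



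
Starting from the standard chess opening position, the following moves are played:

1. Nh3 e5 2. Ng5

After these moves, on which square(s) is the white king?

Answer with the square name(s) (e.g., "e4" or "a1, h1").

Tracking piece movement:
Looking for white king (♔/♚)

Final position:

  a b c d e f g h
  ─────────────────
8│♜ ♞ ♝ ♛ ♚ ♝ ♞ ♜│8
7│♟ ♟ ♟ ♟ · ♟ ♟ ♟│7
6│· · · · · · · ·│6
5│· · · · ♟ · ♘ ·│5
4│· · · · · · · ·│4
3│· · · · · · · ·│3
2│♙ ♙ ♙ ♙ ♙ ♙ ♙ ♙│2
1│♖ ♘ ♗ ♕ ♔ ♗ · ♖│1
  ─────────────────
  a b c d e f g h


e1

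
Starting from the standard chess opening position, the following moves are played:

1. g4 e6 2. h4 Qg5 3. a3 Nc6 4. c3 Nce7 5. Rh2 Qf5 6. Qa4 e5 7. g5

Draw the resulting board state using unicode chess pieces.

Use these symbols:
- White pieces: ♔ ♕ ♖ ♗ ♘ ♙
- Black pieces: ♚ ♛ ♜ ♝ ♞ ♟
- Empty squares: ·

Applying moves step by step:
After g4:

♜ ♞ ♝ ♛ ♚ ♝ ♞ ♜
♟ ♟ ♟ ♟ ♟ ♟ ♟ ♟
· · · · · · · ·
· · · · · · · ·
· · · · · · ♙ ·
· · · · · · · ·
♙ ♙ ♙ ♙ ♙ ♙ · ♙
♖ ♘ ♗ ♕ ♔ ♗ ♘ ♖


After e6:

♜ ♞ ♝ ♛ ♚ ♝ ♞ ♜
♟ ♟ ♟ ♟ · ♟ ♟ ♟
· · · · ♟ · · ·
· · · · · · · ·
· · · · · · ♙ ·
· · · · · · · ·
♙ ♙ ♙ ♙ ♙ ♙ · ♙
♖ ♘ ♗ ♕ ♔ ♗ ♘ ♖


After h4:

♜ ♞ ♝ ♛ ♚ ♝ ♞ ♜
♟ ♟ ♟ ♟ · ♟ ♟ ♟
· · · · ♟ · · ·
· · · · · · · ·
· · · · · · ♙ ♙
· · · · · · · ·
♙ ♙ ♙ ♙ ♙ ♙ · ·
♖ ♘ ♗ ♕ ♔ ♗ ♘ ♖


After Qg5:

♜ ♞ ♝ · ♚ ♝ ♞ ♜
♟ ♟ ♟ ♟ · ♟ ♟ ♟
· · · · ♟ · · ·
· · · · · · ♛ ·
· · · · · · ♙ ♙
· · · · · · · ·
♙ ♙ ♙ ♙ ♙ ♙ · ·
♖ ♘ ♗ ♕ ♔ ♗ ♘ ♖


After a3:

♜ ♞ ♝ · ♚ ♝ ♞ ♜
♟ ♟ ♟ ♟ · ♟ ♟ ♟
· · · · ♟ · · ·
· · · · · · ♛ ·
· · · · · · ♙ ♙
♙ · · · · · · ·
· ♙ ♙ ♙ ♙ ♙ · ·
♖ ♘ ♗ ♕ ♔ ♗ ♘ ♖


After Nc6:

♜ · ♝ · ♚ ♝ ♞ ♜
♟ ♟ ♟ ♟ · ♟ ♟ ♟
· · ♞ · ♟ · · ·
· · · · · · ♛ ·
· · · · · · ♙ ♙
♙ · · · · · · ·
· ♙ ♙ ♙ ♙ ♙ · ·
♖ ♘ ♗ ♕ ♔ ♗ ♘ ♖


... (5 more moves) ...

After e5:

♜ · ♝ · ♚ ♝ ♞ ♜
♟ ♟ ♟ ♟ ♞ ♟ ♟ ♟
· · · · · · · ·
· · · · ♟ ♛ · ·
♕ · · · · · ♙ ♙
♙ · ♙ · · · · ·
· ♙ · ♙ ♙ ♙ · ♖
♖ ♘ ♗ · ♔ ♗ ♘ ·


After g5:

♜ · ♝ · ♚ ♝ ♞ ♜
♟ ♟ ♟ ♟ ♞ ♟ ♟ ♟
· · · · · · · ·
· · · · ♟ ♛ ♙ ·
♕ · · · · · · ♙
♙ · ♙ · · · · ·
· ♙ · ♙ ♙ ♙ · ♖
♖ ♘ ♗ · ♔ ♗ ♘ ·



  a b c d e f g h
  ─────────────────
8│♜ · ♝ · ♚ ♝ ♞ ♜│8
7│♟ ♟ ♟ ♟ ♞ ♟ ♟ ♟│7
6│· · · · · · · ·│6
5│· · · · ♟ ♛ ♙ ·│5
4│♕ · · · · · · ♙│4
3│♙ · ♙ · · · · ·│3
2│· ♙ · ♙ ♙ ♙ · ♖│2
1│♖ ♘ ♗ · ♔ ♗ ♘ ·│1
  ─────────────────
  a b c d e f g h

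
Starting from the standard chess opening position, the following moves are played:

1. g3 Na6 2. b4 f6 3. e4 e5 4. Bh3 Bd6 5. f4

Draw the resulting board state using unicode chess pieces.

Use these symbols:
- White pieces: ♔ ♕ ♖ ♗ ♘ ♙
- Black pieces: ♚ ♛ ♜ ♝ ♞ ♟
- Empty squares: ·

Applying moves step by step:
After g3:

♜ ♞ ♝ ♛ ♚ ♝ ♞ ♜
♟ ♟ ♟ ♟ ♟ ♟ ♟ ♟
· · · · · · · ·
· · · · · · · ·
· · · · · · · ·
· · · · · · ♙ ·
♙ ♙ ♙ ♙ ♙ ♙ · ♙
♖ ♘ ♗ ♕ ♔ ♗ ♘ ♖


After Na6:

♜ · ♝ ♛ ♚ ♝ ♞ ♜
♟ ♟ ♟ ♟ ♟ ♟ ♟ ♟
♞ · · · · · · ·
· · · · · · · ·
· · · · · · · ·
· · · · · · ♙ ·
♙ ♙ ♙ ♙ ♙ ♙ · ♙
♖ ♘ ♗ ♕ ♔ ♗ ♘ ♖


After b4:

♜ · ♝ ♛ ♚ ♝ ♞ ♜
♟ ♟ ♟ ♟ ♟ ♟ ♟ ♟
♞ · · · · · · ·
· · · · · · · ·
· ♙ · · · · · ·
· · · · · · ♙ ·
♙ · ♙ ♙ ♙ ♙ · ♙
♖ ♘ ♗ ♕ ♔ ♗ ♘ ♖


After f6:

♜ · ♝ ♛ ♚ ♝ ♞ ♜
♟ ♟ ♟ ♟ ♟ · ♟ ♟
♞ · · · · ♟ · ·
· · · · · · · ·
· ♙ · · · · · ·
· · · · · · ♙ ·
♙ · ♙ ♙ ♙ ♙ · ♙
♖ ♘ ♗ ♕ ♔ ♗ ♘ ♖


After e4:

♜ · ♝ ♛ ♚ ♝ ♞ ♜
♟ ♟ ♟ ♟ ♟ · ♟ ♟
♞ · · · · ♟ · ·
· · · · · · · ·
· ♙ · · ♙ · · ·
· · · · · · ♙ ·
♙ · ♙ ♙ · ♙ · ♙
♖ ♘ ♗ ♕ ♔ ♗ ♘ ♖


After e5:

♜ · ♝ ♛ ♚ ♝ ♞ ♜
♟ ♟ ♟ ♟ · · ♟ ♟
♞ · · · · ♟ · ·
· · · · ♟ · · ·
· ♙ · · ♙ · · ·
· · · · · · ♙ ·
♙ · ♙ ♙ · ♙ · ♙
♖ ♘ ♗ ♕ ♔ ♗ ♘ ♖


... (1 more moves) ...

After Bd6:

♜ · ♝ ♛ ♚ · ♞ ♜
♟ ♟ ♟ ♟ · · ♟ ♟
♞ · · ♝ · ♟ · ·
· · · · ♟ · · ·
· ♙ · · ♙ · · ·
· · · · · · ♙ ♗
♙ · ♙ ♙ · ♙ · ♙
♖ ♘ ♗ ♕ ♔ · ♘ ♖


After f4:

♜ · ♝ ♛ ♚ · ♞ ♜
♟ ♟ ♟ ♟ · · ♟ ♟
♞ · · ♝ · ♟ · ·
· · · · ♟ · · ·
· ♙ · · ♙ ♙ · ·
· · · · · · ♙ ♗
♙ · ♙ ♙ · · · ♙
♖ ♘ ♗ ♕ ♔ · ♘ ♖



  a b c d e f g h
  ─────────────────
8│♜ · ♝ ♛ ♚ · ♞ ♜│8
7│♟ ♟ ♟ ♟ · · ♟ ♟│7
6│♞ · · ♝ · ♟ · ·│6
5│· · · · ♟ · · ·│5
4│· ♙ · · ♙ ♙ · ·│4
3│· · · · · · ♙ ♗│3
2│♙ · ♙ ♙ · · · ♙│2
1│♖ ♘ ♗ ♕ ♔ · ♘ ♖│1
  ─────────────────
  a b c d e f g h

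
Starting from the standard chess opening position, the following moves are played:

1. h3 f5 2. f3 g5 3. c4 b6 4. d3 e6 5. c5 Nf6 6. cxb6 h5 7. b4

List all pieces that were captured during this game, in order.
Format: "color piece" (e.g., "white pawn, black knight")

Tracking captures:
  cxb6: captured black pawn

black pawn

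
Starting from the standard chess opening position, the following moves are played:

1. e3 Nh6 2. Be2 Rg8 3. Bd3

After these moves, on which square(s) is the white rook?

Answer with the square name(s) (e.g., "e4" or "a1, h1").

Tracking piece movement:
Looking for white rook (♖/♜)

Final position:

  a b c d e f g h
  ─────────────────
8│♜ ♞ ♝ ♛ ♚ ♝ ♜ ·│8
7│♟ ♟ ♟ ♟ ♟ ♟ ♟ ♟│7
6│· · · · · · · ♞│6
5│· · · · · · · ·│5
4│· · · · · · · ·│4
3│· · · ♗ ♙ · · ·│3
2│♙ ♙ ♙ ♙ · ♙ ♙ ♙│2
1│♖ ♘ ♗ ♕ ♔ · ♘ ♖│1
  ─────────────────
  a b c d e f g h


a1, h1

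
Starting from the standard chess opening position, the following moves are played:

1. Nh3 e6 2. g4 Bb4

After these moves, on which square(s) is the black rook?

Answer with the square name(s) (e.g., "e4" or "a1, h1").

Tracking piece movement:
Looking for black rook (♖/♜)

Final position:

  a b c d e f g h
  ─────────────────
8│♜ ♞ ♝ ♛ ♚ · ♞ ♜│8
7│♟ ♟ ♟ ♟ · ♟ ♟ ♟│7
6│· · · · ♟ · · ·│6
5│· · · · · · · ·│5
4│· ♝ · · · · ♙ ·│4
3│· · · · · · · ♘│3
2│♙ ♙ ♙ ♙ ♙ ♙ · ♙│2
1│♖ ♘ ♗ ♕ ♔ ♗ · ♖│1
  ─────────────────
  a b c d e f g h


a8, h8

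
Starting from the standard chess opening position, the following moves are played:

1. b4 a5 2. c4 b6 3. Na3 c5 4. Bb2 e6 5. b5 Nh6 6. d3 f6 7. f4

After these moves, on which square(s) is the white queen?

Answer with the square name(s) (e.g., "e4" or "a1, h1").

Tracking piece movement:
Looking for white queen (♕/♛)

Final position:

  a b c d e f g h
  ─────────────────
8│♜ ♞ ♝ ♛ ♚ ♝ · ♜│8
7│· · · ♟ · · ♟ ♟│7
6│· ♟ · · ♟ ♟ · ♞│6
5│♟ ♙ ♟ · · · · ·│5
4│· · ♙ · · ♙ · ·│4
3│♘ · · ♙ · · · ·│3
2│♙ ♗ · · ♙ · ♙ ♙│2
1│♖ · · ♕ ♔ ♗ ♘ ♖│1
  ─────────────────
  a b c d e f g h


d1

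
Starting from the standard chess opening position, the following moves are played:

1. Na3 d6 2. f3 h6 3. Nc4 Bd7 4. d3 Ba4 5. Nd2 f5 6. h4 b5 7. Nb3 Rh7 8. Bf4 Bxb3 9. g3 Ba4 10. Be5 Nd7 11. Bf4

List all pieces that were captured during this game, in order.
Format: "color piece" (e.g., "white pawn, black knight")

Tracking captures:
  Bxb3: captured white knight

white knight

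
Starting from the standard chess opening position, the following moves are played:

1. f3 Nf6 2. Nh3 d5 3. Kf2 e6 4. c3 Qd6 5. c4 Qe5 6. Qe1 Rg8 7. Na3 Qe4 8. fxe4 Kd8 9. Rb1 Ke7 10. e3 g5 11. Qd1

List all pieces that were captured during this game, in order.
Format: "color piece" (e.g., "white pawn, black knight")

Tracking captures:
  fxe4: captured black queen

black queen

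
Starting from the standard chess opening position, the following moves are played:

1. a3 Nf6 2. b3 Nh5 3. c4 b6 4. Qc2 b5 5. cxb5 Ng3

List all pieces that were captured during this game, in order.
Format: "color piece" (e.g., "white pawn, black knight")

Tracking captures:
  cxb5: captured black pawn

black pawn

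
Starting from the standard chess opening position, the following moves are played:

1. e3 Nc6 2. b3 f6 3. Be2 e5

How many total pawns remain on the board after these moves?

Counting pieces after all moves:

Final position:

  a b c d e f g h
  ─────────────────
8│♜ · ♝ ♛ ♚ ♝ ♞ ♜│8
7│♟ ♟ ♟ ♟ · · ♟ ♟│7
6│· · ♞ · · ♟ · ·│6
5│· · · · ♟ · · ·│5
4│· · · · · · · ·│4
3│· ♙ · · ♙ · · ·│3
2│♙ · ♙ ♙ ♗ ♙ ♙ ♙│2
1│♖ ♘ ♗ ♕ ♔ · ♘ ♖│1
  ─────────────────
  a b c d e f g h


16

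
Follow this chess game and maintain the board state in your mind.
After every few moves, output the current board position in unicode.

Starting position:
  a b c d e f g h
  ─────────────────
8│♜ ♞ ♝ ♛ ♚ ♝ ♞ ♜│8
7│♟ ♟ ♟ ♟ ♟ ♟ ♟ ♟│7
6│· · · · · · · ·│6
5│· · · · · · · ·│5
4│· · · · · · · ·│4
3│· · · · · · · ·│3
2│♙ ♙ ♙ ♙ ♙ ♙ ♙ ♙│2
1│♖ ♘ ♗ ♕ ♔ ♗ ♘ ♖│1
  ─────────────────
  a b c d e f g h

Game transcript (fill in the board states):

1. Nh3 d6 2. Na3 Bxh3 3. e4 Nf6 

  a b c d e f g h
  ─────────────────
8│♜ ♞ · ♛ ♚ ♝ · ♜│8
7│♟ ♟ ♟ · ♟ ♟ ♟ ♟│7
6│· · · ♟ · ♞ · ·│6
5│· · · · · · · ·│5
4│· · · · ♙ · · ·│4
3│♘ · · · · · · ♝│3
2│♙ ♙ ♙ ♙ · ♙ ♙ ♙│2
1│♖ · ♗ ♕ ♔ ♗ · ♖│1
  ─────────────────
  a b c d e f g h

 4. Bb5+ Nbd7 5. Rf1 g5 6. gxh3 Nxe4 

  a b c d e f g h
  ─────────────────
8│♜ · · ♛ ♚ ♝ · ♜│8
7│♟ ♟ ♟ ♞ ♟ ♟ · ♟│7
6│· · · ♟ · · · ·│6
5│· ♗ · · · · ♟ ·│5
4│· · · · ♞ · · ·│4
3│♘ · · · · · · ♙│3
2│♙ ♙ ♙ ♙ · ♙ · ♙│2
1│♖ · ♗ ♕ ♔ ♖ · ·│1
  ─────────────────
  a b c d e f g h

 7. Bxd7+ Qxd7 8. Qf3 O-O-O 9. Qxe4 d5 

  a b c d e f g h
  ─────────────────
8│· · ♚ ♜ · ♝ · ♜│8
7│♟ ♟ ♟ ♛ ♟ ♟ · ♟│7
6│· · · · · · · ·│6
5│· · · ♟ · · ♟ ·│5
4│· · · · ♕ · · ·│4
3│♘ · · · · · · ♙│3
2│♙ ♙ ♙ ♙ · ♙ · ♙│2
1│♖ · ♗ · ♔ ♖ · ·│1
  ─────────────────
  a b c d e f g h

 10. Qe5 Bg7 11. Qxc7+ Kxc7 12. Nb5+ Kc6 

  a b c d e f g h
  ─────────────────
8│· · · ♜ · · · ♜│8
7│♟ ♟ · ♛ ♟ ♟ ♝ ♟│7
6│· · ♚ · · · · ·│6
5│· ♘ · ♟ · · ♟ ·│5
4│· · · · · · · ·│4
3│· · · · · · · ♙│3
2│♙ ♙ ♙ ♙ · ♙ · ♙│2
1│♖ · ♗ · ♔ ♖ · ·│1
  ─────────────────
  a b c d e f g h

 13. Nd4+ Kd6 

  a b c d e f g h
  ─────────────────
8│· · · ♜ · · · ♜│8
7│♟ ♟ · ♛ ♟ ♟ ♝ ♟│7
6│· · · ♚ · · · ·│6
5│· · · ♟ · · ♟ ·│5
4│· · · ♘ · · · ·│4
3│· · · · · · · ♙│3
2│♙ ♙ ♙ ♙ · ♙ · ♙│2
1│♖ · ♗ · ♔ ♖ · ·│1
  ─────────────────
  a b c d e f g h


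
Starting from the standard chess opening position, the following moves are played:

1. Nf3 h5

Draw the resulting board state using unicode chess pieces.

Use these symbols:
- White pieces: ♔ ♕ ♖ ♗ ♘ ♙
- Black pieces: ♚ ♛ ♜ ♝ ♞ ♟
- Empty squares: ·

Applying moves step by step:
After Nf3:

♜ ♞ ♝ ♛ ♚ ♝ ♞ ♜
♟ ♟ ♟ ♟ ♟ ♟ ♟ ♟
· · · · · · · ·
· · · · · · · ·
· · · · · · · ·
· · · · · ♘ · ·
♙ ♙ ♙ ♙ ♙ ♙ ♙ ♙
♖ ♘ ♗ ♕ ♔ ♗ · ♖


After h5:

♜ ♞ ♝ ♛ ♚ ♝ ♞ ♜
♟ ♟ ♟ ♟ ♟ ♟ ♟ ·
· · · · · · · ·
· · · · · · · ♟
· · · · · · · ·
· · · · · ♘ · ·
♙ ♙ ♙ ♙ ♙ ♙ ♙ ♙
♖ ♘ ♗ ♕ ♔ ♗ · ♖



  a b c d e f g h
  ─────────────────
8│♜ ♞ ♝ ♛ ♚ ♝ ♞ ♜│8
7│♟ ♟ ♟ ♟ ♟ ♟ ♟ ·│7
6│· · · · · · · ·│6
5│· · · · · · · ♟│5
4│· · · · · · · ·│4
3│· · · · · ♘ · ·│3
2│♙ ♙ ♙ ♙ ♙ ♙ ♙ ♙│2
1│♖ ♘ ♗ ♕ ♔ ♗ · ♖│1
  ─────────────────
  a b c d e f g h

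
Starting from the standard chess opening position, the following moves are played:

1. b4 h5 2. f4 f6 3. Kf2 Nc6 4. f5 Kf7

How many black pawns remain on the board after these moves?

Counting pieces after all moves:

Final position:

  a b c d e f g h
  ─────────────────
8│♜ · ♝ ♛ · ♝ ♞ ♜│8
7│♟ ♟ ♟ ♟ ♟ ♚ ♟ ·│7
6│· · ♞ · · ♟ · ·│6
5│· · · · · ♙ · ♟│5
4│· ♙ · · · · · ·│4
3│· · · · · · · ·│3
2│♙ · ♙ ♙ ♙ ♔ ♙ ♙│2
1│♖ ♘ ♗ ♕ · ♗ ♘ ♖│1
  ─────────────────
  a b c d e f g h


8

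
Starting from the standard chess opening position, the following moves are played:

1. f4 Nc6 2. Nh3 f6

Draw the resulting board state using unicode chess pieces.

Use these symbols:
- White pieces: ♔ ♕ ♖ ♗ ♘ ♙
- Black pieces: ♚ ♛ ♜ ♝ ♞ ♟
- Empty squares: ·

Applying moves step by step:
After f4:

♜ ♞ ♝ ♛ ♚ ♝ ♞ ♜
♟ ♟ ♟ ♟ ♟ ♟ ♟ ♟
· · · · · · · ·
· · · · · · · ·
· · · · · ♙ · ·
· · · · · · · ·
♙ ♙ ♙ ♙ ♙ · ♙ ♙
♖ ♘ ♗ ♕ ♔ ♗ ♘ ♖


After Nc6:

♜ · ♝ ♛ ♚ ♝ ♞ ♜
♟ ♟ ♟ ♟ ♟ ♟ ♟ ♟
· · ♞ · · · · ·
· · · · · · · ·
· · · · · ♙ · ·
· · · · · · · ·
♙ ♙ ♙ ♙ ♙ · ♙ ♙
♖ ♘ ♗ ♕ ♔ ♗ ♘ ♖


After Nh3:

♜ · ♝ ♛ ♚ ♝ ♞ ♜
♟ ♟ ♟ ♟ ♟ ♟ ♟ ♟
· · ♞ · · · · ·
· · · · · · · ·
· · · · · ♙ · ·
· · · · · · · ♘
♙ ♙ ♙ ♙ ♙ · ♙ ♙
♖ ♘ ♗ ♕ ♔ ♗ · ♖


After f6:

♜ · ♝ ♛ ♚ ♝ ♞ ♜
♟ ♟ ♟ ♟ ♟ · ♟ ♟
· · ♞ · · ♟ · ·
· · · · · · · ·
· · · · · ♙ · ·
· · · · · · · ♘
♙ ♙ ♙ ♙ ♙ · ♙ ♙
♖ ♘ ♗ ♕ ♔ ♗ · ♖



  a b c d e f g h
  ─────────────────
8│♜ · ♝ ♛ ♚ ♝ ♞ ♜│8
7│♟ ♟ ♟ ♟ ♟ · ♟ ♟│7
6│· · ♞ · · ♟ · ·│6
5│· · · · · · · ·│5
4│· · · · · ♙ · ·│4
3│· · · · · · · ♘│3
2│♙ ♙ ♙ ♙ ♙ · ♙ ♙│2
1│♖ ♘ ♗ ♕ ♔ ♗ · ♖│1
  ─────────────────
  a b c d e f g h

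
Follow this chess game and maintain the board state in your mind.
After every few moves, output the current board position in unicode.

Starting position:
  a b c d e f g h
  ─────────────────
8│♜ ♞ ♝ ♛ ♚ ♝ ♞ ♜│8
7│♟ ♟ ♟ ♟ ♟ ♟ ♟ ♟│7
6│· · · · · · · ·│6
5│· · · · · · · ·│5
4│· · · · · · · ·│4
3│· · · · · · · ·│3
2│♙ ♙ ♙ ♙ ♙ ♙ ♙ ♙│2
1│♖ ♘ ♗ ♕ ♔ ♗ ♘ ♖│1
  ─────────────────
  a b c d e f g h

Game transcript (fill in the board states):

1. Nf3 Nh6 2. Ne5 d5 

  a b c d e f g h
  ─────────────────
8│♜ ♞ ♝ ♛ ♚ ♝ · ♜│8
7│♟ ♟ ♟ · ♟ ♟ ♟ ♟│7
6│· · · · · · · ♞│6
5│· · · ♟ ♘ · · ·│5
4│· · · · · · · ·│4
3│· · · · · · · ·│3
2│♙ ♙ ♙ ♙ ♙ ♙ ♙ ♙│2
1│♖ ♘ ♗ ♕ ♔ ♗ · ♖│1
  ─────────────────
  a b c d e f g h

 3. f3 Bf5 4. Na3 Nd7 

  a b c d e f g h
  ─────────────────
8│♜ · · ♛ ♚ ♝ · ♜│8
7│♟ ♟ ♟ ♞ ♟ ♟ ♟ ♟│7
6│· · · · · · · ♞│6
5│· · · ♟ ♘ ♝ · ·│5
4│· · · · · · · ·│4
3│♘ · · · · ♙ · ·│3
2│♙ ♙ ♙ ♙ ♙ · ♙ ♙│2
1│♖ · ♗ ♕ ♔ ♗ · ♖│1
  ─────────────────
  a b c d e f g h

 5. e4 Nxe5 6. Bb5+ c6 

  a b c d e f g h
  ─────────────────
8│♜ · · ♛ ♚ ♝ · ♜│8
7│♟ ♟ · · ♟ ♟ ♟ ♟│7
6│· · ♟ · · · · ♞│6
5│· ♗ · ♟ ♞ ♝ · ·│5
4│· · · · ♙ · · ·│4
3│♘ · · · · ♙ · ·│3
2│♙ ♙ ♙ ♙ · · ♙ ♙│2
1│♖ · ♗ ♕ ♔ · · ♖│1
  ─────────────────
  a b c d e f g h

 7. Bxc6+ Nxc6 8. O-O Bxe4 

  a b c d e f g h
  ─────────────────
8│♜ · · ♛ ♚ ♝ · ♜│8
7│♟ ♟ · · ♟ ♟ ♟ ♟│7
6│· · ♞ · · · · ♞│6
5│· · · ♟ · · · ·│5
4│· · · · ♝ · · ·│4
3│♘ · · · · ♙ · ·│3
2│♙ ♙ ♙ ♙ · · ♙ ♙│2
1│♖ · ♗ ♕ · ♖ ♔ ·│1
  ─────────────────
  a b c d e f g h

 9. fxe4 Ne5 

  a b c d e f g h
  ─────────────────
8│♜ · · ♛ ♚ ♝ · ♜│8
7│♟ ♟ · · ♟ ♟ ♟ ♟│7
6│· · · · · · · ♞│6
5│· · · ♟ ♞ · · ·│5
4│· · · · ♙ · · ·│4
3│♘ · · · · · · ·│3
2│♙ ♙ ♙ ♙ · · ♙ ♙│2
1│♖ · ♗ ♕ · ♖ ♔ ·│1
  ─────────────────
  a b c d e f g h


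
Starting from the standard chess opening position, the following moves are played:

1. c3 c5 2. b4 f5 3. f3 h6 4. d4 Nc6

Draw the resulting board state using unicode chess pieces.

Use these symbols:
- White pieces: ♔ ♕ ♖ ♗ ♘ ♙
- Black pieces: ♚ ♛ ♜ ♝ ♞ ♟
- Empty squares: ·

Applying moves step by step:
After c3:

♜ ♞ ♝ ♛ ♚ ♝ ♞ ♜
♟ ♟ ♟ ♟ ♟ ♟ ♟ ♟
· · · · · · · ·
· · · · · · · ·
· · · · · · · ·
· · ♙ · · · · ·
♙ ♙ · ♙ ♙ ♙ ♙ ♙
♖ ♘ ♗ ♕ ♔ ♗ ♘ ♖


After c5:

♜ ♞ ♝ ♛ ♚ ♝ ♞ ♜
♟ ♟ · ♟ ♟ ♟ ♟ ♟
· · · · · · · ·
· · ♟ · · · · ·
· · · · · · · ·
· · ♙ · · · · ·
♙ ♙ · ♙ ♙ ♙ ♙ ♙
♖ ♘ ♗ ♕ ♔ ♗ ♘ ♖


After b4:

♜ ♞ ♝ ♛ ♚ ♝ ♞ ♜
♟ ♟ · ♟ ♟ ♟ ♟ ♟
· · · · · · · ·
· · ♟ · · · · ·
· ♙ · · · · · ·
· · ♙ · · · · ·
♙ · · ♙ ♙ ♙ ♙ ♙
♖ ♘ ♗ ♕ ♔ ♗ ♘ ♖


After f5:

♜ ♞ ♝ ♛ ♚ ♝ ♞ ♜
♟ ♟ · ♟ ♟ · ♟ ♟
· · · · · · · ·
· · ♟ · · ♟ · ·
· ♙ · · · · · ·
· · ♙ · · · · ·
♙ · · ♙ ♙ ♙ ♙ ♙
♖ ♘ ♗ ♕ ♔ ♗ ♘ ♖


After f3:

♜ ♞ ♝ ♛ ♚ ♝ ♞ ♜
♟ ♟ · ♟ ♟ · ♟ ♟
· · · · · · · ·
· · ♟ · · ♟ · ·
· ♙ · · · · · ·
· · ♙ · · ♙ · ·
♙ · · ♙ ♙ · ♙ ♙
♖ ♘ ♗ ♕ ♔ ♗ ♘ ♖


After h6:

♜ ♞ ♝ ♛ ♚ ♝ ♞ ♜
♟ ♟ · ♟ ♟ · ♟ ·
· · · · · · · ♟
· · ♟ · · ♟ · ·
· ♙ · · · · · ·
· · ♙ · · ♙ · ·
♙ · · ♙ ♙ · ♙ ♙
♖ ♘ ♗ ♕ ♔ ♗ ♘ ♖


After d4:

♜ ♞ ♝ ♛ ♚ ♝ ♞ ♜
♟ ♟ · ♟ ♟ · ♟ ·
· · · · · · · ♟
· · ♟ · · ♟ · ·
· ♙ · ♙ · · · ·
· · ♙ · · ♙ · ·
♙ · · · ♙ · ♙ ♙
♖ ♘ ♗ ♕ ♔ ♗ ♘ ♖


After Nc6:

♜ · ♝ ♛ ♚ ♝ ♞ ♜
♟ ♟ · ♟ ♟ · ♟ ·
· · ♞ · · · · ♟
· · ♟ · · ♟ · ·
· ♙ · ♙ · · · ·
· · ♙ · · ♙ · ·
♙ · · · ♙ · ♙ ♙
♖ ♘ ♗ ♕ ♔ ♗ ♘ ♖



  a b c d e f g h
  ─────────────────
8│♜ · ♝ ♛ ♚ ♝ ♞ ♜│8
7│♟ ♟ · ♟ ♟ · ♟ ·│7
6│· · ♞ · · · · ♟│6
5│· · ♟ · · ♟ · ·│5
4│· ♙ · ♙ · · · ·│4
3│· · ♙ · · ♙ · ·│3
2│♙ · · · ♙ · ♙ ♙│2
1│♖ ♘ ♗ ♕ ♔ ♗ ♘ ♖│1
  ─────────────────
  a b c d e f g h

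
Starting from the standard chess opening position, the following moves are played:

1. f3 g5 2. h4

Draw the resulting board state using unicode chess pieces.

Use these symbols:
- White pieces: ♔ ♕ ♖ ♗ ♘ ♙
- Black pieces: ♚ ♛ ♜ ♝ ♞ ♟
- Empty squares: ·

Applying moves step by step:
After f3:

♜ ♞ ♝ ♛ ♚ ♝ ♞ ♜
♟ ♟ ♟ ♟ ♟ ♟ ♟ ♟
· · · · · · · ·
· · · · · · · ·
· · · · · · · ·
· · · · · ♙ · ·
♙ ♙ ♙ ♙ ♙ · ♙ ♙
♖ ♘ ♗ ♕ ♔ ♗ ♘ ♖


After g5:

♜ ♞ ♝ ♛ ♚ ♝ ♞ ♜
♟ ♟ ♟ ♟ ♟ ♟ · ♟
· · · · · · · ·
· · · · · · ♟ ·
· · · · · · · ·
· · · · · ♙ · ·
♙ ♙ ♙ ♙ ♙ · ♙ ♙
♖ ♘ ♗ ♕ ♔ ♗ ♘ ♖


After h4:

♜ ♞ ♝ ♛ ♚ ♝ ♞ ♜
♟ ♟ ♟ ♟ ♟ ♟ · ♟
· · · · · · · ·
· · · · · · ♟ ·
· · · · · · · ♙
· · · · · ♙ · ·
♙ ♙ ♙ ♙ ♙ · ♙ ·
♖ ♘ ♗ ♕ ♔ ♗ ♘ ♖



  a b c d e f g h
  ─────────────────
8│♜ ♞ ♝ ♛ ♚ ♝ ♞ ♜│8
7│♟ ♟ ♟ ♟ ♟ ♟ · ♟│7
6│· · · · · · · ·│6
5│· · · · · · ♟ ·│5
4│· · · · · · · ♙│4
3│· · · · · ♙ · ·│3
2│♙ ♙ ♙ ♙ ♙ · ♙ ·│2
1│♖ ♘ ♗ ♕ ♔ ♗ ♘ ♖│1
  ─────────────────
  a b c d e f g h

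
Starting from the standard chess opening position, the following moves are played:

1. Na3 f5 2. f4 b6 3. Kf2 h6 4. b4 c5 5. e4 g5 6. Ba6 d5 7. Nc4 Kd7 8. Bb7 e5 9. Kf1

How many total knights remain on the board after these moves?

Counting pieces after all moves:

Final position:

  a b c d e f g h
  ─────────────────
8│♜ ♞ ♝ ♛ · ♝ ♞ ♜│8
7│♟ ♗ · ♚ · · · ·│7
6│· ♟ · · · · · ♟│6
5│· · ♟ ♟ ♟ ♟ ♟ ·│5
4│· ♙ ♘ · ♙ ♙ · ·│4
3│· · · · · · · ·│3
2│♙ · ♙ ♙ · · ♙ ♙│2
1│♖ · ♗ ♕ · ♔ ♘ ♖│1
  ─────────────────
  a b c d e f g h


4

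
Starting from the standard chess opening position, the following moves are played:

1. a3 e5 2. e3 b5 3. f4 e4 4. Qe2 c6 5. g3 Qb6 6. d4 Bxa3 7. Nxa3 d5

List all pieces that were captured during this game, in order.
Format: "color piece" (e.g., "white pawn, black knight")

Tracking captures:
  Bxa3: captured white pawn
  Nxa3: captured black bishop

white pawn, black bishop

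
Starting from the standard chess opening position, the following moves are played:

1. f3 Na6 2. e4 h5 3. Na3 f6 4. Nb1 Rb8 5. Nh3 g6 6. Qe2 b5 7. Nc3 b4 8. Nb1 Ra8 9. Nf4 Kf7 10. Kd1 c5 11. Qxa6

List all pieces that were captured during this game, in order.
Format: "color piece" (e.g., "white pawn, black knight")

Tracking captures:
  Qxa6: captured black knight

black knight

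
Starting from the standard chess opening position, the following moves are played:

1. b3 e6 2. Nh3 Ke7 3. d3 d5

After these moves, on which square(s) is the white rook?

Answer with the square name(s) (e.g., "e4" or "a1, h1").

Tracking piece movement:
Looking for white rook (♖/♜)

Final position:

  a b c d e f g h
  ─────────────────
8│♜ ♞ ♝ ♛ · ♝ ♞ ♜│8
7│♟ ♟ ♟ · ♚ ♟ ♟ ♟│7
6│· · · · ♟ · · ·│6
5│· · · ♟ · · · ·│5
4│· · · · · · · ·│4
3│· ♙ · ♙ · · · ♘│3
2│♙ · ♙ · ♙ ♙ ♙ ♙│2
1│♖ ♘ ♗ ♕ ♔ ♗ · ♖│1
  ─────────────────
  a b c d e f g h


a1, h1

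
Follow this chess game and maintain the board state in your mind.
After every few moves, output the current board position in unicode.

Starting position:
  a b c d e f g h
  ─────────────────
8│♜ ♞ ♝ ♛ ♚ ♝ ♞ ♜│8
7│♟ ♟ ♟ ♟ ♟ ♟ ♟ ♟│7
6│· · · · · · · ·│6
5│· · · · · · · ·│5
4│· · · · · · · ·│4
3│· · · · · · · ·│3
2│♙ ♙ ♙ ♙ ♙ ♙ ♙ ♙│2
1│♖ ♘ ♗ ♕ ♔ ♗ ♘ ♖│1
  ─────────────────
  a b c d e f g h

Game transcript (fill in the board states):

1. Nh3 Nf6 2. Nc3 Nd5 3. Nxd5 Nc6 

  a b c d e f g h
  ─────────────────
8│♜ · ♝ ♛ ♚ ♝ · ♜│8
7│♟ ♟ ♟ ♟ ♟ ♟ ♟ ♟│7
6│· · ♞ · · · · ·│6
5│· · · ♘ · · · ·│5
4│· · · · · · · ·│4
3│· · · · · · · ♘│3
2│♙ ♙ ♙ ♙ ♙ ♙ ♙ ♙│2
1│♖ · ♗ ♕ ♔ ♗ · ♖│1
  ─────────────────
  a b c d e f g h

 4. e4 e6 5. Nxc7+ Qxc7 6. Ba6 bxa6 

  a b c d e f g h
  ─────────────────
8│♜ · ♝ · ♚ ♝ · ♜│8
7│♟ · ♛ ♟ · ♟ ♟ ♟│7
6│♟ · ♞ · ♟ · · ·│6
5│· · · · · · · ·│5
4│· · · · ♙ · · ·│4
3│· · · · · · · ♘│3
2│♙ ♙ ♙ ♙ · ♙ ♙ ♙│2
1│♖ · ♗ ♕ ♔ · · ♖│1
  ─────────────────
  a b c d e f g h

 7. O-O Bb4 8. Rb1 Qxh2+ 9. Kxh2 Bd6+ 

  a b c d e f g h
  ─────────────────
8│♜ · ♝ · ♚ · · ♜│8
7│♟ · · ♟ · ♟ ♟ ♟│7
6│♟ · ♞ ♝ ♟ · · ·│6
5│· · · · · · · ·│5
4│· · · · ♙ · · ·│4
3│· · · · · · · ♘│3
2│♙ ♙ ♙ ♙ · ♙ ♙ ♔│2
1│· ♖ ♗ ♕ · ♖ · ·│1
  ─────────────────
  a b c d e f g h

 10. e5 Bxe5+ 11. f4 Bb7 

  a b c d e f g h
  ─────────────────
8│♜ · · · ♚ · · ♜│8
7│♟ ♝ · ♟ · ♟ ♟ ♟│7
6│♟ · ♞ · ♟ · · ·│6
5│· · · · ♝ · · ·│5
4│· · · · · ♙ · ·│4
3│· · · · · · · ♘│3
2│♙ ♙ ♙ ♙ · · ♙ ♔│2
1│· ♖ ♗ ♕ · ♖ · ·│1
  ─────────────────
  a b c d e f g h
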